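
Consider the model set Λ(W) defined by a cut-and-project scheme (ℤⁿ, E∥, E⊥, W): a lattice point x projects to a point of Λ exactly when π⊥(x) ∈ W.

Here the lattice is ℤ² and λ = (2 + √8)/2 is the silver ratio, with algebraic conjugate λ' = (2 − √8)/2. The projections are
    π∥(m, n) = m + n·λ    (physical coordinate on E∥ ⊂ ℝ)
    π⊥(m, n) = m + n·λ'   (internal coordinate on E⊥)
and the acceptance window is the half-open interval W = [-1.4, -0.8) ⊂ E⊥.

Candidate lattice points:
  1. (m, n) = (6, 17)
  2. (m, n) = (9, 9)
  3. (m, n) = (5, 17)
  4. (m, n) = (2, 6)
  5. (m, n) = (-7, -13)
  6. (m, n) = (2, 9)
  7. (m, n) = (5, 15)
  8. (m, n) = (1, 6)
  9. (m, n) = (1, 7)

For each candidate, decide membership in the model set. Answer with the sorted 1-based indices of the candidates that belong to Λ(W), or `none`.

Numerically λ ≈ 2.414214 and λ' = −1/λ ≈ -0.414214.
candidate 1: (m,n)=(6,17) → π∥ = 6+17·λ ≈ 47.041631, π⊥ = 6+17·λ' ≈ -1.041631 ∈ [-1.4, -0.8) ⇒ IN Λ
candidate 2: (m,n)=(9,9) → π∥ = 9+9·λ ≈ 30.727922, π⊥ = 9+9·λ' ≈ 5.272078 ∉ [-1.4, -0.8) ⇒ out
candidate 3: (m,n)=(5,17) → π∥ = 5+17·λ ≈ 46.041631, π⊥ = 5+17·λ' ≈ -2.041631 ∉ [-1.4, -0.8) ⇒ out
candidate 4: (m,n)=(2,6) → π∥ = 2+6·λ ≈ 16.485281, π⊥ = 2+6·λ' ≈ -0.485281 ∉ [-1.4, -0.8) ⇒ out
candidate 5: (m,n)=(-7,-13) → π∥ = -7-13·λ ≈ -38.384776, π⊥ = -7-13·λ' ≈ -1.615224 ∉ [-1.4, -0.8) ⇒ out
candidate 6: (m,n)=(2,9) → π∥ = 2+9·λ ≈ 23.727922, π⊥ = 2+9·λ' ≈ -1.727922 ∉ [-1.4, -0.8) ⇒ out
candidate 7: (m,n)=(5,15) → π∥ = 5+15·λ ≈ 41.213203, π⊥ = 5+15·λ' ≈ -1.213203 ∈ [-1.4, -0.8) ⇒ IN Λ
candidate 8: (m,n)=(1,6) → π∥ = 1+6·λ ≈ 15.485281, π⊥ = 1+6·λ' ≈ -1.485281 ∉ [-1.4, -0.8) ⇒ out
candidate 9: (m,n)=(1,7) → π∥ = 1+7·λ ≈ 17.899495, π⊥ = 1+7·λ' ≈ -1.899495 ∉ [-1.4, -0.8) ⇒ out

1, 7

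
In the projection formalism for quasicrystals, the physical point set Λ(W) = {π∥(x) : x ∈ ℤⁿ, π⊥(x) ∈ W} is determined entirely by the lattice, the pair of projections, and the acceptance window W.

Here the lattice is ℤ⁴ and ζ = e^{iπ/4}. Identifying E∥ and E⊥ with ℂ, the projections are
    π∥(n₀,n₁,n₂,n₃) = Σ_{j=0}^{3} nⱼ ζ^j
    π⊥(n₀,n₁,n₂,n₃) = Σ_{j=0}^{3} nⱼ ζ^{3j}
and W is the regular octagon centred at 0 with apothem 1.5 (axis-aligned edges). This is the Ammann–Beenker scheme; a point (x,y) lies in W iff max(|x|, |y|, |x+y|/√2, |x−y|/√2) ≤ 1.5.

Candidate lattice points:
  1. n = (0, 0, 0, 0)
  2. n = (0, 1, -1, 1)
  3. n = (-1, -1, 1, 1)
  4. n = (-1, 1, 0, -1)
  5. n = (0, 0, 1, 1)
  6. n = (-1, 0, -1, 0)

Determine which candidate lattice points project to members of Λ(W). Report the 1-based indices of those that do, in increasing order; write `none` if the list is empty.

With ζ = e^{iπ/4} the internal vectors are ζ^0,ζ^3,ζ^6,ζ^9.
candidate 1: n = (0, 0, 0, 0) → π⊥ ≈ (+0.000000, +0.000000); max(|x|,|y|,|x±y|/√2) = 0.000000 ≤ 1.5 ⇒ ∈ W
candidate 2: n = (0, 1, -1, 1) → π⊥ ≈ (+0.000000, +2.414214); max(|x|,|y|,|x±y|/√2) = 2.414214 > 1.5 ⇒ ∉ W
candidate 3: n = (-1, -1, 1, 1) → π⊥ ≈ (+0.414214, -1.000000); max(|x|,|y|,|x±y|/√2) = 1.000000 ≤ 1.5 ⇒ ∈ W
candidate 4: n = (-1, 1, 0, -1) → π⊥ ≈ (-2.414214, +0.000000); max(|x|,|y|,|x±y|/√2) = 2.414214 > 1.5 ⇒ ∉ W
candidate 5: n = (0, 0, 1, 1) → π⊥ ≈ (+0.707107, -0.292893); max(|x|,|y|,|x±y|/√2) = 0.707107 ≤ 1.5 ⇒ ∈ W
candidate 6: n = (-1, 0, -1, 0) → π⊥ ≈ (-1.000000, +1.000000); max(|x|,|y|,|x±y|/√2) = 1.414214 ≤ 1.5 ⇒ ∈ W

1, 3, 5, 6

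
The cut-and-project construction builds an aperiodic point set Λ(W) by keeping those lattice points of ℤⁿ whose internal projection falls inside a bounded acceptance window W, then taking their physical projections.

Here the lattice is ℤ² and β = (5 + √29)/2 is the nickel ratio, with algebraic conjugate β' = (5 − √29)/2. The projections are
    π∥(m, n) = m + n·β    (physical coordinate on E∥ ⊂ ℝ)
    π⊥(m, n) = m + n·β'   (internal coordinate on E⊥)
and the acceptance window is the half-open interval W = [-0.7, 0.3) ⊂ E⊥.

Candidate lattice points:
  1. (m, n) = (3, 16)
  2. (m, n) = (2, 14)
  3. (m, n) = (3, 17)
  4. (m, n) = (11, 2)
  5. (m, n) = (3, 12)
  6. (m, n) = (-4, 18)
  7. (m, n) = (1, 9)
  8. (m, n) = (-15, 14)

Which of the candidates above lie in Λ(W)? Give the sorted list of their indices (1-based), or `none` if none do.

Compute β' = (5−√29)/2 = -0.192582, so π⊥(m,n) = m -0.192582·n.
#1 (3,16): internal coord 3 + (16)·β' = -0.081318; -0.081318 ∈ [-0.7, 0.3) → IN Λ
#2 (2,14): internal coord 2 + (14)·β' = -0.696154; -0.696154 ∈ [-0.7, 0.3) → IN Λ
#3 (3,17): internal coord 3 + (17)·β' = -0.273901; -0.273901 ∈ [-0.7, 0.3) → IN Λ
#4 (11,2): internal coord 11 + (2)·β' = +10.614835; +10.614835 ∉ [-0.7, 0.3) → out
#5 (3,12): internal coord 3 + (12)·β' = +0.689011; +0.689011 ∉ [-0.7, 0.3) → out
#6 (-4,18): internal coord -4 + (18)·β' = -7.466483; -7.466483 ∉ [-0.7, 0.3) → out
#7 (1,9): internal coord 1 + (9)·β' = -0.733242; -0.733242 ∉ [-0.7, 0.3) → out
#8 (-15,14): internal coord -15 + (14)·β' = -17.696154; -17.696154 ∉ [-0.7, 0.3) → out

1, 2, 3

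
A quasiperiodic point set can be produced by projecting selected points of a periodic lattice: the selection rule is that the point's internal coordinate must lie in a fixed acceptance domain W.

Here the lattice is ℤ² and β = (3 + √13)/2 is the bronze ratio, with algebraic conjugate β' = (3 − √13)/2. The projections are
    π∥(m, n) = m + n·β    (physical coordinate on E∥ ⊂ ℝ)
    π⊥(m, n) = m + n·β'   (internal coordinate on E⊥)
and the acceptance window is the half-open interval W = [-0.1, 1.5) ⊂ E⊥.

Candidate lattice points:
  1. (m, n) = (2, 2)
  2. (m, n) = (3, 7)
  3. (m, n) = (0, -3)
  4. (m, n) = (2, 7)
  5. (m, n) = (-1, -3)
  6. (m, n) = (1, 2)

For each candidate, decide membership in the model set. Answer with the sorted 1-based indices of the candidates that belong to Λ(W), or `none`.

1, 2, 3, 5, 6

Compute β' = (3−√13)/2 = -0.3028, so π⊥(m,n) = m -0.3028·n.
candidate 1: (m,n)=(2,2) → π∥ = 2+2·β ≈ 8.6056, π⊥ = 2+2·β' ≈ 1.3944 ∈ [-0.1, 1.5) ⇒ IN Λ
candidate 2: (m,n)=(3,7) → π∥ = 3+7·β ≈ 26.1194, π⊥ = 3+7·β' ≈ 0.8806 ∈ [-0.1, 1.5) ⇒ IN Λ
candidate 3: (m,n)=(0,-3) → π∥ = 0-3·β ≈ -9.9083, π⊥ = 0-3·β' ≈ 0.9083 ∈ [-0.1, 1.5) ⇒ IN Λ
candidate 4: (m,n)=(2,7) → π∥ = 2+7·β ≈ 25.1194, π⊥ = 2+7·β' ≈ -0.1194 ∉ [-0.1, 1.5) ⇒ out
candidate 5: (m,n)=(-1,-3) → π∥ = -1-3·β ≈ -10.9083, π⊥ = -1-3·β' ≈ -0.0917 ∈ [-0.1, 1.5) ⇒ IN Λ
candidate 6: (m,n)=(1,2) → π∥ = 1+2·β ≈ 7.6056, π⊥ = 1+2·β' ≈ 0.3944 ∈ [-0.1, 1.5) ⇒ IN Λ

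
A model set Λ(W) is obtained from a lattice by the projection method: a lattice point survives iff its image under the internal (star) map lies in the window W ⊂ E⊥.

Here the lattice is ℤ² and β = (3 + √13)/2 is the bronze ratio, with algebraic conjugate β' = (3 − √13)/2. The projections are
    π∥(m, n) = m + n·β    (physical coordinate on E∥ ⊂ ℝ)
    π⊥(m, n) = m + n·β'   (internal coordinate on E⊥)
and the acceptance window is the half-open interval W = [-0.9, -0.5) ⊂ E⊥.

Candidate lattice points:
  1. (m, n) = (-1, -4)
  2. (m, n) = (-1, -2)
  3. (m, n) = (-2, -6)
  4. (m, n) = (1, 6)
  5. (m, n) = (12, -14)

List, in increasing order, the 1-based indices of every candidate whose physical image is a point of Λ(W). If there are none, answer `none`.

4

Compute β' = (3−√13)/2 = -0.302776, so π⊥(m,n) = m -0.302776·n.
#1 (-1,-4): internal coord -1 + (-4)·β' = +0.211103; +0.211103 ∉ [-0.9, -0.5) → out
#2 (-1,-2): internal coord -1 + (-2)·β' = -0.394449; -0.394449 ∉ [-0.9, -0.5) → out
#3 (-2,-6): internal coord -2 + (-6)·β' = -0.183346; -0.183346 ∉ [-0.9, -0.5) → out
#4 (1,6): internal coord 1 + (6)·β' = -0.816654; -0.816654 ∈ [-0.9, -0.5) → IN Λ
#5 (12,-14): internal coord 12 + (-14)·β' = +16.238859; +16.238859 ∉ [-0.9, -0.5) → out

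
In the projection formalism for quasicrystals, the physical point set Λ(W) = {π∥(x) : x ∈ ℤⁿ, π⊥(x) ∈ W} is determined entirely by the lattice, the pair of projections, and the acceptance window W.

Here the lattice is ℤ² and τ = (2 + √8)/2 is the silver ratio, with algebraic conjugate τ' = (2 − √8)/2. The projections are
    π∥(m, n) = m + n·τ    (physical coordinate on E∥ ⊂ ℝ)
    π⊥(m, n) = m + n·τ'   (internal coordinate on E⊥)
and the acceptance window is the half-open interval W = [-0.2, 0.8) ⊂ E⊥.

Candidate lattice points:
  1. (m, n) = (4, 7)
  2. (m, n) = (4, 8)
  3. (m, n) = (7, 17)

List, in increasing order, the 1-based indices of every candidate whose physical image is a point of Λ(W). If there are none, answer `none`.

2, 3

Compute τ' = (2−√8)/2 = -0.41421, so π⊥(m,n) = m -0.41421·n.
#1 (4,7): internal coord 4 + (7)·τ' = +1.10051; +1.10051 ∉ [-0.2, 0.8) → out
#2 (4,8): internal coord 4 + (8)·τ' = +0.68629; +0.68629 ∈ [-0.2, 0.8) → IN Λ
#3 (7,17): internal coord 7 + (17)·τ' = -0.04163; -0.04163 ∈ [-0.2, 0.8) → IN Λ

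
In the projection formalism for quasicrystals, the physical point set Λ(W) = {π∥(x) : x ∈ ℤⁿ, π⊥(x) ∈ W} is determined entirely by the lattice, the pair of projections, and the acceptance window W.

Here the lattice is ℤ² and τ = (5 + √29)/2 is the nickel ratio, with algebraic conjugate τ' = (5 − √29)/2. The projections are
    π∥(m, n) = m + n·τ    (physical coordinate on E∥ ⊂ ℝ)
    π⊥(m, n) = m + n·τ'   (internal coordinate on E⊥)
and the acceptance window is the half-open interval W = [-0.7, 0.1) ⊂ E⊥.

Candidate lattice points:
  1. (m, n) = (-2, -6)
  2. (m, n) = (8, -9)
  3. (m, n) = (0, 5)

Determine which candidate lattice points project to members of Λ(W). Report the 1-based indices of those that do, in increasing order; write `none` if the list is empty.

Numerically τ ≈ 5.19258 and τ' = −1/τ ≈ -0.19258.
candidate 1: (m,n)=(-2,-6) → π∥ = -2-6·τ ≈ -33.15549, π⊥ = -2-6·τ' ≈ -0.84451 ∉ [-0.7, 0.1) ⇒ out
candidate 2: (m,n)=(8,-9) → π∥ = 8-9·τ ≈ -38.73324, π⊥ = 8-9·τ' ≈ 9.73324 ∉ [-0.7, 0.1) ⇒ out
candidate 3: (m,n)=(0,5) → π∥ = 0+5·τ ≈ 25.96291, π⊥ = 0+5·τ' ≈ -0.96291 ∉ [-0.7, 0.1) ⇒ out

none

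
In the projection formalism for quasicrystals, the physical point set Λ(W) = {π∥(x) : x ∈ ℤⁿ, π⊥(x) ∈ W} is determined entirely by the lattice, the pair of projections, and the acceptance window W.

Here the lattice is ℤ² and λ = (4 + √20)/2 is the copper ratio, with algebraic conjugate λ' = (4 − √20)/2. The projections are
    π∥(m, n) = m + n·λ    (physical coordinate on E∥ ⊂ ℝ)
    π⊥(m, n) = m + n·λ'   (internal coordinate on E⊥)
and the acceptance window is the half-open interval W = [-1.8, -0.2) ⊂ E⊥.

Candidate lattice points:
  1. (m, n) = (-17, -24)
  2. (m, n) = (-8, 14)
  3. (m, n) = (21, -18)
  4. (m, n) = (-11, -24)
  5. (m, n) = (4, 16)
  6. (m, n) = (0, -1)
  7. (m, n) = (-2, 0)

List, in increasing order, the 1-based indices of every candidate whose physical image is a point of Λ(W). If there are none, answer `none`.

none

Compute λ' = (4−√20)/2 = -0.23607, so π⊥(m,n) = m -0.23607·n.
[1] lift (-17,-24): star map gives -11.33437; window check -1.8 ≤ -11.33437 < -0.2 is false → out
[2] lift (-8,14): star map gives -11.30495; window check -1.8 ≤ -11.30495 < -0.2 is false → out
[3] lift (21,-18): star map gives 25.24922; window check -1.8 ≤ 25.24922 < -0.2 is false → out
[4] lift (-11,-24): star map gives -5.33437; window check -1.8 ≤ -5.33437 < -0.2 is false → out
[5] lift (4,16): star map gives 0.22291; window check -1.8 ≤ 0.22291 < -0.2 is false → out
[6] lift (0,-1): star map gives 0.23607; window check -1.8 ≤ 0.23607 < -0.2 is false → out
[7] lift (-2,0): star map gives -2.00000; window check -1.8 ≤ -2.00000 < -0.2 is false → out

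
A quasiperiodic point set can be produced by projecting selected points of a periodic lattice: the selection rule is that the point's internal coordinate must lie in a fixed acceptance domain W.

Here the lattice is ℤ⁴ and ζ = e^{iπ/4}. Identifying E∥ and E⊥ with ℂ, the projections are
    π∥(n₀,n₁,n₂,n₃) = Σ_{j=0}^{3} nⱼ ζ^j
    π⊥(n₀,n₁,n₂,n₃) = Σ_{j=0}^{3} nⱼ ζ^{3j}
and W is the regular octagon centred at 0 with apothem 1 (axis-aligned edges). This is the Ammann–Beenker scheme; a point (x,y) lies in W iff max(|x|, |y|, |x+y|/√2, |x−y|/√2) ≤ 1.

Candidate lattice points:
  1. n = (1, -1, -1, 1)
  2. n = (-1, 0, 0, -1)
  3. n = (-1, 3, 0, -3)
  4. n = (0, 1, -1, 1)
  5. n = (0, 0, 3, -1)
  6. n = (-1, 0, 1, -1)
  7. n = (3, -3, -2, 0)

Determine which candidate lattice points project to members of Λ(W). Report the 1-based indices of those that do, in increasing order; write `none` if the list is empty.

none

With ζ = e^{iπ/4} the internal vectors are ζ^0,ζ^3,ζ^6,ζ^9.
#1 (1, -1, -1, 1): internal (2.414214, 1.000000); octagon support 2.414214 vs apothem 1 → ∉ W
#2 (-1, 0, 0, -1): internal (-1.707107, -0.707107); octagon support 1.707107 vs apothem 1 → ∉ W
#3 (-1, 3, 0, -3): internal (-5.242641, 0.000000); octagon support 5.242641 vs apothem 1 → ∉ W
#4 (0, 1, -1, 1): internal (0.000000, 2.414214); octagon support 2.414214 vs apothem 1 → ∉ W
#5 (0, 0, 3, -1): internal (-0.707107, -3.707107); octagon support 3.707107 vs apothem 1 → ∉ W
#6 (-1, 0, 1, -1): internal (-1.707107, -1.707107); octagon support 2.414214 vs apothem 1 → ∉ W
#7 (3, -3, -2, 0): internal (5.121320, -0.121320); octagon support 5.121320 vs apothem 1 → ∉ W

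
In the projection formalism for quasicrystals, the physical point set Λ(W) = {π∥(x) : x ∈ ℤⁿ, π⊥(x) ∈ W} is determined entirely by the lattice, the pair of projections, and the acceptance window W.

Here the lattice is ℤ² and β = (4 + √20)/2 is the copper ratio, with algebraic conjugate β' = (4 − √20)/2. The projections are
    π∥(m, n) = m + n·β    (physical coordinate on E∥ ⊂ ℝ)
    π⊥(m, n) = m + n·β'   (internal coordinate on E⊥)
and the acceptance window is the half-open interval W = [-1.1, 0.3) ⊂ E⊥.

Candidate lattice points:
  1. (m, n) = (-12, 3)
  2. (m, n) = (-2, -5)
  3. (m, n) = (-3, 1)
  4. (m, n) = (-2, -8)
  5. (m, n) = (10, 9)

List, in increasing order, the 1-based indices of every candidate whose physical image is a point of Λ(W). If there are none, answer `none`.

2, 4

Compute β' = (4−√20)/2 = -0.2361, so π⊥(m,n) = m -0.2361·n.
[1] lift (-12,3): star map gives -12.7082; window check -1.1 ≤ -12.7082 < 0.3 is false → out
[2] lift (-2,-5): star map gives -0.8197; window check -1.1 ≤ -0.8197 < 0.3 is true → IN Λ
[3] lift (-3,1): star map gives -3.2361; window check -1.1 ≤ -3.2361 < 0.3 is false → out
[4] lift (-2,-8): star map gives -0.1115; window check -1.1 ≤ -0.1115 < 0.3 is true → IN Λ
[5] lift (10,9): star map gives 7.8754; window check -1.1 ≤ 7.8754 < 0.3 is false → out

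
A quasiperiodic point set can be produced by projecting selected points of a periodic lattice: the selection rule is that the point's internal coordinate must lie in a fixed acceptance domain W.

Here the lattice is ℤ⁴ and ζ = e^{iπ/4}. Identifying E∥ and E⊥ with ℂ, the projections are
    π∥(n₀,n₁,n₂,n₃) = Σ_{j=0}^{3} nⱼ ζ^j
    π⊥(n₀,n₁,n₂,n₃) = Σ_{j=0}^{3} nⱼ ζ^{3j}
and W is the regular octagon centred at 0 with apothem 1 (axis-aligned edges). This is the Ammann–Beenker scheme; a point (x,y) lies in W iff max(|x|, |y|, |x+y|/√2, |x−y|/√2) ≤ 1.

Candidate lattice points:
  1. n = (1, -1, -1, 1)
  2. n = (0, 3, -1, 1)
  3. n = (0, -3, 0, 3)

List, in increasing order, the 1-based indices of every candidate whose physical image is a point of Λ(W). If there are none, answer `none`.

none

Internal map: ζ^{3j} for j=0..3 gives (1,0), (−√2/2,√2/2), (0,−1), (√2/2,√2/2).
candidate 1: n = (1, -1, -1, 1) → π⊥ ≈ (+2.41421, +1.00000); max(|x|,|y|,|x±y|/√2) = 2.41421 > 1 ⇒ ∉ W
candidate 2: n = (0, 3, -1, 1) → π⊥ ≈ (-1.41421, +3.82843); max(|x|,|y|,|x±y|/√2) = 3.82843 > 1 ⇒ ∉ W
candidate 3: n = (0, -3, 0, 3) → π⊥ ≈ (+4.24264, +0.00000); max(|x|,|y|,|x±y|/√2) = 4.24264 > 1 ⇒ ∉ W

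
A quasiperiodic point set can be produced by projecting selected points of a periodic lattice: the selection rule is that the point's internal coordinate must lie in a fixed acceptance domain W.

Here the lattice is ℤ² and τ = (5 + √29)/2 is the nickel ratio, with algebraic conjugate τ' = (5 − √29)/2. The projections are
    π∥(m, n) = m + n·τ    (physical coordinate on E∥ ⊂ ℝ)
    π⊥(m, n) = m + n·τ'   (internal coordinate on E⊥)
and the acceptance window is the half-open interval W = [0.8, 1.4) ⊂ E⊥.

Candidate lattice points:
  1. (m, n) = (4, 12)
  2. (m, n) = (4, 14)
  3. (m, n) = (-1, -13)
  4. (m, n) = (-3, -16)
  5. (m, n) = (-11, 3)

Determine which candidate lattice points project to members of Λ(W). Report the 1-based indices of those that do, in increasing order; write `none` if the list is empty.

Numerically τ ≈ 5.19258 and τ' = −1/τ ≈ -0.19258.
#1 (4,12): internal coord 4 + (12)·τ' = +1.68901; +1.68901 ∉ [0.8, 1.4) → out
#2 (4,14): internal coord 4 + (14)·τ' = +1.30385; +1.30385 ∈ [0.8, 1.4) → IN Λ
#3 (-1,-13): internal coord -1 + (-13)·τ' = +1.50357; +1.50357 ∉ [0.8, 1.4) → out
#4 (-3,-16): internal coord -3 + (-16)·τ' = +0.08132; +0.08132 ∉ [0.8, 1.4) → out
#5 (-11,3): internal coord -11 + (3)·τ' = -11.57775; -11.57775 ∉ [0.8, 1.4) → out

2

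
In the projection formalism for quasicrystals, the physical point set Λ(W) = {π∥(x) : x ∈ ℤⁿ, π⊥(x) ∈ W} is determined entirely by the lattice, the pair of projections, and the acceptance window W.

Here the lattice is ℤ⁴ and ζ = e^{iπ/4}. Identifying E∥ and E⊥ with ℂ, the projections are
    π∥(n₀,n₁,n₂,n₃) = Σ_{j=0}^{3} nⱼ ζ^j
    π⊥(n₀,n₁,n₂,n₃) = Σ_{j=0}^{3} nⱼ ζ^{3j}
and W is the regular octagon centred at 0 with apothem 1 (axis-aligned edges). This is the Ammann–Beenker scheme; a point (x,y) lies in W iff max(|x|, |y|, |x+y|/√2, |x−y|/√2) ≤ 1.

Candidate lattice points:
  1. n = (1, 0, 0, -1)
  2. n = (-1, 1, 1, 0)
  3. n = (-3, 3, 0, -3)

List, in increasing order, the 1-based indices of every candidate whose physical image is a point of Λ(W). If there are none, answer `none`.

Internal map: ζ^{3j} for j=0..3 gives (1,0), (−√2/2,√2/2), (0,−1), (√2/2,√2/2).
#1 (1, 0, 0, -1): internal (0.292893, -0.707107); octagon support 0.707107 vs apothem 1 → ∈ W
#2 (-1, 1, 1, 0): internal (-1.707107, -0.292893); octagon support 1.707107 vs apothem 1 → ∉ W
#3 (-3, 3, 0, -3): internal (-7.242641, 0.000000); octagon support 7.242641 vs apothem 1 → ∉ W

1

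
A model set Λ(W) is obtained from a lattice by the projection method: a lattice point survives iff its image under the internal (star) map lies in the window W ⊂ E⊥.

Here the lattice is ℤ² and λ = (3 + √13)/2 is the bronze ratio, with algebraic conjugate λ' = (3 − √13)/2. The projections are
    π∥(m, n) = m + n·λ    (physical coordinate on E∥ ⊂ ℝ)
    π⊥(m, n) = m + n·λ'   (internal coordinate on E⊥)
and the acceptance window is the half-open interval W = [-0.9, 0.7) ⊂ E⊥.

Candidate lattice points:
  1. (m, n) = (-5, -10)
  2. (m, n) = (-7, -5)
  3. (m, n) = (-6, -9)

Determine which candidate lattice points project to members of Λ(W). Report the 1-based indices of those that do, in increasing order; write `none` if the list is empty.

none

Compute λ' = (3−√13)/2 = -0.3028, so π⊥(m,n) = m -0.3028·n.
candidate 1: (m,n)=(-5,-10) → π∥ = -5-10·λ ≈ -38.0278, π⊥ = -5-10·λ' ≈ -1.9722 ∉ [-0.9, 0.7) ⇒ out
candidate 2: (m,n)=(-7,-5) → π∥ = -7-5·λ ≈ -23.5139, π⊥ = -7-5·λ' ≈ -5.4861 ∉ [-0.9, 0.7) ⇒ out
candidate 3: (m,n)=(-6,-9) → π∥ = -6-9·λ ≈ -35.7250, π⊥ = -6-9·λ' ≈ -3.2750 ∉ [-0.9, 0.7) ⇒ out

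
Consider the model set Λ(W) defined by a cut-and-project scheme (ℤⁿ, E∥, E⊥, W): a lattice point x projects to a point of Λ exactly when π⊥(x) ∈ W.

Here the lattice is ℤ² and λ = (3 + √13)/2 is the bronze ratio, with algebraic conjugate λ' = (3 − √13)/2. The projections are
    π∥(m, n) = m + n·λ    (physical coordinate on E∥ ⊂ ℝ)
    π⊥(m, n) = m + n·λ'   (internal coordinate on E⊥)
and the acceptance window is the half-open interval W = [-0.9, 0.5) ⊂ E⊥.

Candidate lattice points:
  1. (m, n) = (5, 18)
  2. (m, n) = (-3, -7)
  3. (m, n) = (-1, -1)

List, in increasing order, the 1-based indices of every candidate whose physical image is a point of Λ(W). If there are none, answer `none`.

1, 2, 3

Compute λ' = (3−√13)/2 = -0.302776, so π⊥(m,n) = m -0.302776·n.
[1] lift (5,18): star map gives -0.449961; window check -0.9 ≤ -0.449961 < 0.5 is true → IN Λ
[2] lift (-3,-7): star map gives -0.880571; window check -0.9 ≤ -0.880571 < 0.5 is true → IN Λ
[3] lift (-1,-1): star map gives -0.697224; window check -0.9 ≤ -0.697224 < 0.5 is true → IN Λ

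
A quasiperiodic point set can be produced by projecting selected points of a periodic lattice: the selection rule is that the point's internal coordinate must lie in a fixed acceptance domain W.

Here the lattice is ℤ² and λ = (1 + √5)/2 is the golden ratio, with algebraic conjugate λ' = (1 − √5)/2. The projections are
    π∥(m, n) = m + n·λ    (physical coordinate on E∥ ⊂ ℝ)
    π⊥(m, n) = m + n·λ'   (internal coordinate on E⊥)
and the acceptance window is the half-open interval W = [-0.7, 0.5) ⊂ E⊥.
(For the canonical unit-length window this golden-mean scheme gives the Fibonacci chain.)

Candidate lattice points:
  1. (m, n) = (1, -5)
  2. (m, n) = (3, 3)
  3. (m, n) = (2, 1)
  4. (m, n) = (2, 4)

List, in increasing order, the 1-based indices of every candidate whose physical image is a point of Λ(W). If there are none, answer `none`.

Numerically λ ≈ 1.6180 and λ' = −1/λ ≈ -0.6180.
candidate 1: (m,n)=(1,-5) → π∥ = 1-5·λ ≈ -7.0902, π⊥ = 1-5·λ' ≈ 4.0902 ∉ [-0.7, 0.5) ⇒ out
candidate 2: (m,n)=(3,3) → π∥ = 3+3·λ ≈ 7.8541, π⊥ = 3+3·λ' ≈ 1.1459 ∉ [-0.7, 0.5) ⇒ out
candidate 3: (m,n)=(2,1) → π∥ = 2+1·λ ≈ 3.6180, π⊥ = 2+1·λ' ≈ 1.3820 ∉ [-0.7, 0.5) ⇒ out
candidate 4: (m,n)=(2,4) → π∥ = 2+4·λ ≈ 8.4721, π⊥ = 2+4·λ' ≈ -0.4721 ∈ [-0.7, 0.5) ⇒ IN Λ

4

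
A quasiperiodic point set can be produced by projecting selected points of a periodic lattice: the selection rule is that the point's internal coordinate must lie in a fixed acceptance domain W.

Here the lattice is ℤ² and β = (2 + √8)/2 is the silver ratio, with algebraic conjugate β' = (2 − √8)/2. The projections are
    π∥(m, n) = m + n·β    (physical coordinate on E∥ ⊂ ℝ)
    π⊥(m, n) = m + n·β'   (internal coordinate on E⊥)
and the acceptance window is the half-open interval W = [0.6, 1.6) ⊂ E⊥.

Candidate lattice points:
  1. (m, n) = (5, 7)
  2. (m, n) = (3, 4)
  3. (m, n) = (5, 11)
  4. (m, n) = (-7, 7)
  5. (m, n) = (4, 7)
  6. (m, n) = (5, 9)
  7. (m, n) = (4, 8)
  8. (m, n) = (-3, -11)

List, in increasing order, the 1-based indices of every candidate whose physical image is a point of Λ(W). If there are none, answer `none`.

β' = (2−√8)/2 ≈ -0.4142.
[1] lift (5,7): star map gives 2.1005; window check 0.6 ≤ 2.1005 < 1.6 is false → out
[2] lift (3,4): star map gives 1.3431; window check 0.6 ≤ 1.3431 < 1.6 is true → IN Λ
[3] lift (5,11): star map gives 0.4437; window check 0.6 ≤ 0.4437 < 1.6 is false → out
[4] lift (-7,7): star map gives -9.8995; window check 0.6 ≤ -9.8995 < 1.6 is false → out
[5] lift (4,7): star map gives 1.1005; window check 0.6 ≤ 1.1005 < 1.6 is true → IN Λ
[6] lift (5,9): star map gives 1.2721; window check 0.6 ≤ 1.2721 < 1.6 is true → IN Λ
[7] lift (4,8): star map gives 0.6863; window check 0.6 ≤ 0.6863 < 1.6 is true → IN Λ
[8] lift (-3,-11): star map gives 1.5563; window check 0.6 ≤ 1.5563 < 1.6 is true → IN Λ

2, 5, 6, 7, 8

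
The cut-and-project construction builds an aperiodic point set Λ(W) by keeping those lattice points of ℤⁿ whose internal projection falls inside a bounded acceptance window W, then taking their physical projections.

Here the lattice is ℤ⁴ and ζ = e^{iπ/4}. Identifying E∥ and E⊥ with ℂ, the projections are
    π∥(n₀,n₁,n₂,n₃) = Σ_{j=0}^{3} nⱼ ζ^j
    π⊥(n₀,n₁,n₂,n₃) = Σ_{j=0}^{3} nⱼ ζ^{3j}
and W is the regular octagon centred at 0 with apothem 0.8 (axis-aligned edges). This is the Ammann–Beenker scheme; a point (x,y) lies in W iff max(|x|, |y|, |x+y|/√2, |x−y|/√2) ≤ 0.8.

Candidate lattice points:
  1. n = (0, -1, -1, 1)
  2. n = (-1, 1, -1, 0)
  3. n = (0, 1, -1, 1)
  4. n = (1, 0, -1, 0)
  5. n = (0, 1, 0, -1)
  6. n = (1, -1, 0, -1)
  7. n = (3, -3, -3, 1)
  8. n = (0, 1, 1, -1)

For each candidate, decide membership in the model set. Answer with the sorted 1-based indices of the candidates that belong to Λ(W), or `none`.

With ζ = e^{iπ/4} the internal vectors are ζ^0,ζ^3,ζ^6,ζ^9.
candidate 1: n = (0, -1, -1, 1) → π⊥ ≈ (+1.41421, +1.00000); max(|x|,|y|,|x±y|/√2) = 1.70711 > 0.8 ⇒ ∉ W
candidate 2: n = (-1, 1, -1, 0) → π⊥ ≈ (-1.70711, +1.70711); max(|x|,|y|,|x±y|/√2) = 2.41421 > 0.8 ⇒ ∉ W
candidate 3: n = (0, 1, -1, 1) → π⊥ ≈ (+0.00000, +2.41421); max(|x|,|y|,|x±y|/√2) = 2.41421 > 0.8 ⇒ ∉ W
candidate 4: n = (1, 0, -1, 0) → π⊥ ≈ (+1.00000, +1.00000); max(|x|,|y|,|x±y|/√2) = 1.41421 > 0.8 ⇒ ∉ W
candidate 5: n = (0, 1, 0, -1) → π⊥ ≈ (-1.41421, +0.00000); max(|x|,|y|,|x±y|/√2) = 1.41421 > 0.8 ⇒ ∉ W
candidate 6: n = (1, -1, 0, -1) → π⊥ ≈ (+1.00000, -1.41421); max(|x|,|y|,|x±y|/√2) = 1.70711 > 0.8 ⇒ ∉ W
candidate 7: n = (3, -3, -3, 1) → π⊥ ≈ (+5.82843, +1.58579); max(|x|,|y|,|x±y|/√2) = 5.82843 > 0.8 ⇒ ∉ W
candidate 8: n = (0, 1, 1, -1) → π⊥ ≈ (-1.41421, -1.00000); max(|x|,|y|,|x±y|/√2) = 1.70711 > 0.8 ⇒ ∉ W

none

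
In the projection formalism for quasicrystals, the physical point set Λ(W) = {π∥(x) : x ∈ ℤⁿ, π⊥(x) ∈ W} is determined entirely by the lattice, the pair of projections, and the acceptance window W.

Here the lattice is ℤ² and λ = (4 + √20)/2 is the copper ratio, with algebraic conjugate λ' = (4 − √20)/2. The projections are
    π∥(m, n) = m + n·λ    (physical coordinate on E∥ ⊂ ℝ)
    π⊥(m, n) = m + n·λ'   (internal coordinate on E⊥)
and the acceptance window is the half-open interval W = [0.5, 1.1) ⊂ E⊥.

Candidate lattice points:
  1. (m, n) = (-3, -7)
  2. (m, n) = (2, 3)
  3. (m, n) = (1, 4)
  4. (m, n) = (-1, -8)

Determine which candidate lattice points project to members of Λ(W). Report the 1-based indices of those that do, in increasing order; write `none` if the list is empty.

Compute λ' = (4−√20)/2 = -0.23607, so π⊥(m,n) = m -0.23607·n.
candidate 1: (m,n)=(-3,-7) → π∥ = -3-7·λ ≈ -32.65248, π⊥ = -3-7·λ' ≈ -1.34752 ∉ [0.5, 1.1) ⇒ out
candidate 2: (m,n)=(2,3) → π∥ = 2+3·λ ≈ 14.70820, π⊥ = 2+3·λ' ≈ 1.29180 ∉ [0.5, 1.1) ⇒ out
candidate 3: (m,n)=(1,4) → π∥ = 1+4·λ ≈ 17.94427, π⊥ = 1+4·λ' ≈ 0.05573 ∉ [0.5, 1.1) ⇒ out
candidate 4: (m,n)=(-1,-8) → π∥ = -1-8·λ ≈ -34.88854, π⊥ = -1-8·λ' ≈ 0.88854 ∈ [0.5, 1.1) ⇒ IN Λ

4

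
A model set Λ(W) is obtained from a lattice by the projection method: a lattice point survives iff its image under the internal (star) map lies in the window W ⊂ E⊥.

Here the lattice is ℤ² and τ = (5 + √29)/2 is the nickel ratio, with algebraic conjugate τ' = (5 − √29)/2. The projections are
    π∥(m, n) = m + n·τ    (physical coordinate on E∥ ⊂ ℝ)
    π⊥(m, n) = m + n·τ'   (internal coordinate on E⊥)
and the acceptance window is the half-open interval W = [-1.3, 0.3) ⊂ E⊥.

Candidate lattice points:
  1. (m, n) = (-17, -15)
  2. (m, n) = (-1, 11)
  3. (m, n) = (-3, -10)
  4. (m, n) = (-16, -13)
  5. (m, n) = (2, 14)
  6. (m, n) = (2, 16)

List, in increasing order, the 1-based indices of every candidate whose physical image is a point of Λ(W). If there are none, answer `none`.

Numerically τ ≈ 5.1926 and τ' = −1/τ ≈ -0.1926.
#1 (-17,-15): internal coord -17 + (-15)·τ' = -14.1113; -14.1113 ∉ [-1.3, 0.3) → out
#2 (-1,11): internal coord -1 + (11)·τ' = -3.1184; -3.1184 ∉ [-1.3, 0.3) → out
#3 (-3,-10): internal coord -3 + (-10)·τ' = -1.0742; -1.0742 ∈ [-1.3, 0.3) → IN Λ
#4 (-16,-13): internal coord -16 + (-13)·τ' = -13.4964; -13.4964 ∉ [-1.3, 0.3) → out
#5 (2,14): internal coord 2 + (14)·τ' = -0.6962; -0.6962 ∈ [-1.3, 0.3) → IN Λ
#6 (2,16): internal coord 2 + (16)·τ' = -1.0813; -1.0813 ∈ [-1.3, 0.3) → IN Λ

3, 5, 6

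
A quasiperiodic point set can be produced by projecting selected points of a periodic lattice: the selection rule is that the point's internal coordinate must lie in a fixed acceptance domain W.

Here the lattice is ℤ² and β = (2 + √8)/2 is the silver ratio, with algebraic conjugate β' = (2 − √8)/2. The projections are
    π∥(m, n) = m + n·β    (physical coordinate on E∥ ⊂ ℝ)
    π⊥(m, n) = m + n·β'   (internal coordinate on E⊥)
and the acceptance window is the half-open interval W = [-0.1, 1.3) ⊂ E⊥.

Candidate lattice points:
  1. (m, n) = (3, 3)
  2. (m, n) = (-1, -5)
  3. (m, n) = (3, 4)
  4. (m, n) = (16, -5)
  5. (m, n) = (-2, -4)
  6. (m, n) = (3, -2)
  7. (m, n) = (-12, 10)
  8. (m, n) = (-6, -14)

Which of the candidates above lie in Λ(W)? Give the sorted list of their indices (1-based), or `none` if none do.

Compute β' = (2−√8)/2 = -0.4142, so π⊥(m,n) = m -0.4142·n.
[1] lift (3,3): star map gives 1.7574; window check -0.1 ≤ 1.7574 < 1.3 is false → out
[2] lift (-1,-5): star map gives 1.0711; window check -0.1 ≤ 1.0711 < 1.3 is true → IN Λ
[3] lift (3,4): star map gives 1.3431; window check -0.1 ≤ 1.3431 < 1.3 is false → out
[4] lift (16,-5): star map gives 18.0711; window check -0.1 ≤ 18.0711 < 1.3 is false → out
[5] lift (-2,-4): star map gives -0.3431; window check -0.1 ≤ -0.3431 < 1.3 is false → out
[6] lift (3,-2): star map gives 3.8284; window check -0.1 ≤ 3.8284 < 1.3 is false → out
[7] lift (-12,10): star map gives -16.1421; window check -0.1 ≤ -16.1421 < 1.3 is false → out
[8] lift (-6,-14): star map gives -0.2010; window check -0.1 ≤ -0.2010 < 1.3 is false → out

2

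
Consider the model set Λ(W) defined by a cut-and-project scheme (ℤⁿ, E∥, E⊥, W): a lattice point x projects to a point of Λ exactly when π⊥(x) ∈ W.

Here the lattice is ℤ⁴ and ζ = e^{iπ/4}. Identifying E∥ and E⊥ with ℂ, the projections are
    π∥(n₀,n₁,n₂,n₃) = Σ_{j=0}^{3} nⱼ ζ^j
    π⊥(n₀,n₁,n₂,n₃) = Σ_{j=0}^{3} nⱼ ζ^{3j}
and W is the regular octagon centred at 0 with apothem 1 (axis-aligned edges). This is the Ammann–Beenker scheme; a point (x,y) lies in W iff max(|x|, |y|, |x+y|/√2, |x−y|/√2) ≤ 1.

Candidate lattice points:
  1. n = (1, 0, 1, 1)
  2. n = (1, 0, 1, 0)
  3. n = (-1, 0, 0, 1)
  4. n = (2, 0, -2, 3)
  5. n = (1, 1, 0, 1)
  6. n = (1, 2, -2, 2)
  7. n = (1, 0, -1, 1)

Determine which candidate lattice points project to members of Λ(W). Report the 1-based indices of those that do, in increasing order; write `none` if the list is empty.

3

With ζ = e^{iπ/4} the internal vectors are ζ^0,ζ^3,ζ^6,ζ^9.
#1 (1, 0, 1, 1): internal (1.707107, -0.292893); octagon support 1.707107 vs apothem 1 → ∉ W
#2 (1, 0, 1, 0): internal (1.000000, -1.000000); octagon support 1.414214 vs apothem 1 → ∉ W
#3 (-1, 0, 0, 1): internal (-0.292893, 0.707107); octagon support 0.707107 vs apothem 1 → ∈ W
#4 (2, 0, -2, 3): internal (4.121320, 4.121320); octagon support 5.828427 vs apothem 1 → ∉ W
#5 (1, 1, 0, 1): internal (1.000000, 1.414214); octagon support 1.707107 vs apothem 1 → ∉ W
#6 (1, 2, -2, 2): internal (1.000000, 4.828427); octagon support 4.828427 vs apothem 1 → ∉ W
#7 (1, 0, -1, 1): internal (1.707107, 1.707107); octagon support 2.414214 vs apothem 1 → ∉ W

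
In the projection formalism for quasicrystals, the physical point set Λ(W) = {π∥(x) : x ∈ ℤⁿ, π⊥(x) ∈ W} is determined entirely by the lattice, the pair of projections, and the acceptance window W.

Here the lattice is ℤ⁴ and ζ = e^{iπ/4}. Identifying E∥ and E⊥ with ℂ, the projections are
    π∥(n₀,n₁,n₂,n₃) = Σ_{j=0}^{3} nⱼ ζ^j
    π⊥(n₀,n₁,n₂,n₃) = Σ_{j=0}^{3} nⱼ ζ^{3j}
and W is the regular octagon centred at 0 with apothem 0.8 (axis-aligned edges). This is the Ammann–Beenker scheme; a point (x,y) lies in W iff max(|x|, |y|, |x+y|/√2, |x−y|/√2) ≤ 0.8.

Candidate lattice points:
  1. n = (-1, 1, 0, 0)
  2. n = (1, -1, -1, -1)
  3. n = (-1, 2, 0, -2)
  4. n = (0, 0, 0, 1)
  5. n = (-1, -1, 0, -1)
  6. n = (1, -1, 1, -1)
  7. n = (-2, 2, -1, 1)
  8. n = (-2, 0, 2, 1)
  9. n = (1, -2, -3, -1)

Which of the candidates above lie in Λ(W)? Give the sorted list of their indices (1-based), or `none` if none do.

none

Internal map: ζ^{3j} for j=0..3 gives (1,0), (−√2/2,√2/2), (0,−1), (√2/2,√2/2).
candidate 1: n = (-1, 1, 0, 0) → π⊥ ≈ (-1.70711, +0.70711); max(|x|,|y|,|x±y|/√2) = 1.70711 > 0.8 ⇒ ∉ W
candidate 2: n = (1, -1, -1, -1) → π⊥ ≈ (+1.00000, -0.41421); max(|x|,|y|,|x±y|/√2) = 1.00000 > 0.8 ⇒ ∉ W
candidate 3: n = (-1, 2, 0, -2) → π⊥ ≈ (-3.82843, +0.00000); max(|x|,|y|,|x±y|/√2) = 3.82843 > 0.8 ⇒ ∉ W
candidate 4: n = (0, 0, 0, 1) → π⊥ ≈ (+0.70711, +0.70711); max(|x|,|y|,|x±y|/√2) = 1.00000 > 0.8 ⇒ ∉ W
candidate 5: n = (-1, -1, 0, -1) → π⊥ ≈ (-1.00000, -1.41421); max(|x|,|y|,|x±y|/√2) = 1.70711 > 0.8 ⇒ ∉ W
candidate 6: n = (1, -1, 1, -1) → π⊥ ≈ (+1.00000, -2.41421); max(|x|,|y|,|x±y|/√2) = 2.41421 > 0.8 ⇒ ∉ W
candidate 7: n = (-2, 2, -1, 1) → π⊥ ≈ (-2.70711, +3.12132); max(|x|,|y|,|x±y|/√2) = 4.12132 > 0.8 ⇒ ∉ W
candidate 8: n = (-2, 0, 2, 1) → π⊥ ≈ (-1.29289, -1.29289); max(|x|,|y|,|x±y|/√2) = 1.82843 > 0.8 ⇒ ∉ W
candidate 9: n = (1, -2, -3, -1) → π⊥ ≈ (+1.70711, +0.87868); max(|x|,|y|,|x±y|/√2) = 1.82843 > 0.8 ⇒ ∉ W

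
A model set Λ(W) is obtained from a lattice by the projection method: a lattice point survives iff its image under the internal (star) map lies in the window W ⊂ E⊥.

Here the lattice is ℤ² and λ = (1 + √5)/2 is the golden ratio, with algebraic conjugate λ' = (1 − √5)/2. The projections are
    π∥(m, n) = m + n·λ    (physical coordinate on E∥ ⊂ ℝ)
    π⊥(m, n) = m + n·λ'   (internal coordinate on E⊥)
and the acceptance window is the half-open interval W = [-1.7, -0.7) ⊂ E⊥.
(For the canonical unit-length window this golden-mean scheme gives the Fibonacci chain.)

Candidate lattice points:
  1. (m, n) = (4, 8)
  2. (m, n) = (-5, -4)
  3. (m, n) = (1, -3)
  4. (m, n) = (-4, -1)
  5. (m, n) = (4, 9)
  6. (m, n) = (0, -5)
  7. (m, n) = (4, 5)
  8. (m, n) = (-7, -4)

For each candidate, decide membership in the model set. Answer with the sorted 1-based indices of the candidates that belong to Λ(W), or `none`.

Compute λ' = (1−√5)/2 = -0.618034, so π⊥(m,n) = m -0.618034·n.
[1] lift (4,8): star map gives -0.944272; window check -1.7 ≤ -0.944272 < -0.7 is true → IN Λ
[2] lift (-5,-4): star map gives -2.527864; window check -1.7 ≤ -2.527864 < -0.7 is false → out
[3] lift (1,-3): star map gives 2.854102; window check -1.7 ≤ 2.854102 < -0.7 is false → out
[4] lift (-4,-1): star map gives -3.381966; window check -1.7 ≤ -3.381966 < -0.7 is false → out
[5] lift (4,9): star map gives -1.562306; window check -1.7 ≤ -1.562306 < -0.7 is true → IN Λ
[6] lift (0,-5): star map gives 3.090170; window check -1.7 ≤ 3.090170 < -0.7 is false → out
[7] lift (4,5): star map gives 0.909830; window check -1.7 ≤ 0.909830 < -0.7 is false → out
[8] lift (-7,-4): star map gives -4.527864; window check -1.7 ≤ -4.527864 < -0.7 is false → out

1, 5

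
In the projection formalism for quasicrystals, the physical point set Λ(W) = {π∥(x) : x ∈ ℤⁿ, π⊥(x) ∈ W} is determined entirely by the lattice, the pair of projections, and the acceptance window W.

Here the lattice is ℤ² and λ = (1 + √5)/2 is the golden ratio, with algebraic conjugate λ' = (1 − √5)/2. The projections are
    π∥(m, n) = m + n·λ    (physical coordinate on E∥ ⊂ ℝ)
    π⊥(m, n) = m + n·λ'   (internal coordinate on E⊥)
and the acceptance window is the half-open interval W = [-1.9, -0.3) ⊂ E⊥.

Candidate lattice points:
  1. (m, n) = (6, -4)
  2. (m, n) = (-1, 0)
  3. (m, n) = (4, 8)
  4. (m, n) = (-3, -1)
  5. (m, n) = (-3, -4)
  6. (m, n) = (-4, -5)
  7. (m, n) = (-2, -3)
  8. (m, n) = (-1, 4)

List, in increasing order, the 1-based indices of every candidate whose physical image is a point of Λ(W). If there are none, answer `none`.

Compute λ' = (1−√5)/2 = -0.618034, so π⊥(m,n) = m -0.618034·n.
#1 (6,-4): internal coord 6 + (-4)·λ' = +8.472136; +8.472136 ∉ [-1.9, -0.3) → out
#2 (-1,0): internal coord -1 + (0)·λ' = -1.000000; -1.000000 ∈ [-1.9, -0.3) → IN Λ
#3 (4,8): internal coord 4 + (8)·λ' = -0.944272; -0.944272 ∈ [-1.9, -0.3) → IN Λ
#4 (-3,-1): internal coord -3 + (-1)·λ' = -2.381966; -2.381966 ∉ [-1.9, -0.3) → out
#5 (-3,-4): internal coord -3 + (-4)·λ' = -0.527864; -0.527864 ∈ [-1.9, -0.3) → IN Λ
#6 (-4,-5): internal coord -4 + (-5)·λ' = -0.909830; -0.909830 ∈ [-1.9, -0.3) → IN Λ
#7 (-2,-3): internal coord -2 + (-3)·λ' = -0.145898; -0.145898 ∉ [-1.9, -0.3) → out
#8 (-1,4): internal coord -1 + (4)·λ' = -3.472136; -3.472136 ∉ [-1.9, -0.3) → out

2, 3, 5, 6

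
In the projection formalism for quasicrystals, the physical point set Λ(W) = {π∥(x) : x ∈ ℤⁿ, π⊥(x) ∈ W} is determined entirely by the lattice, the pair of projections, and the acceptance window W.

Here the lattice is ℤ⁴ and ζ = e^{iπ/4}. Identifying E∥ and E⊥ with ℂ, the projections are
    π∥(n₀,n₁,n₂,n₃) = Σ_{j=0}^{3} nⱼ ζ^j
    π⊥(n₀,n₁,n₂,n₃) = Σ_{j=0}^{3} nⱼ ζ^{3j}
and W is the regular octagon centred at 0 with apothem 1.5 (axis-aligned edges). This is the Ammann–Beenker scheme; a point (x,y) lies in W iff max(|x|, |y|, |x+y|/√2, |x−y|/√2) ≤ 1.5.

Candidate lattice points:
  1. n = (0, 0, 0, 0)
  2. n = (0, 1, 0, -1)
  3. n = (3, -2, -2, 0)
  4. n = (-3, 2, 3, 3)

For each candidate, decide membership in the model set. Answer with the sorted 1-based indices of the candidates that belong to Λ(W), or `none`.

With ζ = e^{iπ/4} the internal vectors are ζ^0,ζ^3,ζ^6,ζ^9.
candidate 1: n = (0, 0, 0, 0) → π⊥ ≈ (+0.00000, +0.00000); max(|x|,|y|,|x±y|/√2) = 0.00000 ≤ 1.5 ⇒ ∈ W
candidate 2: n = (0, 1, 0, -1) → π⊥ ≈ (-1.41421, +0.00000); max(|x|,|y|,|x±y|/√2) = 1.41421 ≤ 1.5 ⇒ ∈ W
candidate 3: n = (3, -2, -2, 0) → π⊥ ≈ (+4.41421, +0.58579); max(|x|,|y|,|x±y|/√2) = 4.41421 > 1.5 ⇒ ∉ W
candidate 4: n = (-3, 2, 3, 3) → π⊥ ≈ (-2.29289, +0.53553); max(|x|,|y|,|x±y|/√2) = 2.29289 > 1.5 ⇒ ∉ W

1, 2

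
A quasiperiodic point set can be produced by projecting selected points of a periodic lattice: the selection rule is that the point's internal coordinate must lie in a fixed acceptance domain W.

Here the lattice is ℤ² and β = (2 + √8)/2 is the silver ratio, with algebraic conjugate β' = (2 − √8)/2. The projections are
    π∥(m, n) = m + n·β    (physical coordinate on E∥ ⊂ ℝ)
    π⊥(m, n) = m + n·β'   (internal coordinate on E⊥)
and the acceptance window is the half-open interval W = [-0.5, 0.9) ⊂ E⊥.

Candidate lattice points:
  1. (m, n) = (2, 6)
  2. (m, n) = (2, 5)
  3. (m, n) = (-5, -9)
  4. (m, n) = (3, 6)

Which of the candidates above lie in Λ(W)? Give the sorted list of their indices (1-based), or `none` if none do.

1, 2, 4

Compute β' = (2−√8)/2 = -0.41421, so π⊥(m,n) = m -0.41421·n.
#1 (2,6): internal coord 2 + (6)·β' = -0.48528; -0.48528 ∈ [-0.5, 0.9) → IN Λ
#2 (2,5): internal coord 2 + (5)·β' = -0.07107; -0.07107 ∈ [-0.5, 0.9) → IN Λ
#3 (-5,-9): internal coord -5 + (-9)·β' = -1.27208; -1.27208 ∉ [-0.5, 0.9) → out
#4 (3,6): internal coord 3 + (6)·β' = +0.51472; +0.51472 ∈ [-0.5, 0.9) → IN Λ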